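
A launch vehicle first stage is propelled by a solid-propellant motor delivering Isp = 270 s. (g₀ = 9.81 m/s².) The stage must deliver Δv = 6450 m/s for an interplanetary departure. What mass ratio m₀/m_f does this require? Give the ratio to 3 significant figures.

mass ratio ≈ 11.4

v_e = Isp · g₀ = 270 × 9.81 = 2648.7 m/s.
m₀/m_f = exp(Δv / v_e) = exp(6450 / 2648.7) = exp(2.4352) = 11.4176.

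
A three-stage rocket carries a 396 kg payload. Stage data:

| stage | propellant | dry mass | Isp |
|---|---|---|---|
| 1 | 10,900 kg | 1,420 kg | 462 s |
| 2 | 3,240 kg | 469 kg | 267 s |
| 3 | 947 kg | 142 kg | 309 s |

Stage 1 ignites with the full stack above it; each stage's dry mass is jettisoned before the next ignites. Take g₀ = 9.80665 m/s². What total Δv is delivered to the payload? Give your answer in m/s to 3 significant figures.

Ignition mass of stage 1 = 10,900+1,420 + 3,240+469 + 947+142 + 396 = 17,514 kg.
Stage 1: m₀ = 17,514 kg, m_f = 17,514 − 10,900 = 6,614 kg; Δv = 462×9.80665×ln(2.648) = 4530.7×0.9738 ≈ 4412 m/s.
Stage 2: m₀ = 5,194 kg, m_f = 5,194 − 3,240 = 1,954 kg; Δv = 267×9.80665×ln(2.658) = 2618.4×0.9776 ≈ 2560 m/s.
Stage 3: m₀ = 1,485 kg, m_f = 1,485 − 947 = 538 kg; Δv = 309×9.80665×ln(2.76) = 3030.3×1.0153 ≈ 3077 m/s.
Total Δv = 4412 + 2560 + 3077 = 10049 m/s.

Δv ≈ 10000 m/s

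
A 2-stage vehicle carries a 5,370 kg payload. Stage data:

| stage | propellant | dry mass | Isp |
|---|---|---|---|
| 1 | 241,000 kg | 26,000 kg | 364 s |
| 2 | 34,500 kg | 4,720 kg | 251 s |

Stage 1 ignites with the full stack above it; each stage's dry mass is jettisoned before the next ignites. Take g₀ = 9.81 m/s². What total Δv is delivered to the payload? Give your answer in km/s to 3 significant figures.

Δv ≈ 8.96 km/s

Ignition mass of stage 1 = 241,000+26,000 + 34,500+4,720 + 5,370 = 311,590 kg.
Stage 1: m₀ = 311,590 kg, m_f = 311,590 − 241,000 = 70,590 kg; Δv = 364×9.81×ln(4.414) = 3570.8×1.4848 ≈ 5302 m/s.
Stage 2: m₀ = 44,590 kg, m_f = 44,590 − 34,500 = 10,090 kg; Δv = 251×9.81×ln(4.419) = 2462.3×1.4860 ≈ 3659 m/s.
Total Δv = 5302 + 3659 = 8961 m/s.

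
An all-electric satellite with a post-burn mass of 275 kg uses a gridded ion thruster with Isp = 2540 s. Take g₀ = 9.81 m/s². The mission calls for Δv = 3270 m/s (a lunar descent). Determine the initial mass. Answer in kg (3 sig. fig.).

v_e = Isp · g₀ = 2540 × 9.81 = 24917.4 m/s.
m₀/m_f = exp(Δv / v_e) = exp(3270 / 24917.4) = exp(0.1312) = 1.1402.
m₀ = m_f × 1.1402 = 275 × 1.1402 = 313.555 kg.

initial mass ≈ 314 kg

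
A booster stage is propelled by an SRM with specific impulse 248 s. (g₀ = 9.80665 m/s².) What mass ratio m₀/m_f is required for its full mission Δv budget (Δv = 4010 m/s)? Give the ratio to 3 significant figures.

v_e = Isp · g₀ = 248 × 9.80665 = 2432.0 m/s.
m₀/m_f = exp(Δv / v_e) = exp(4010 / 2432.0) = exp(1.6488) = 5.2008.

mass ratio ≈ 5.20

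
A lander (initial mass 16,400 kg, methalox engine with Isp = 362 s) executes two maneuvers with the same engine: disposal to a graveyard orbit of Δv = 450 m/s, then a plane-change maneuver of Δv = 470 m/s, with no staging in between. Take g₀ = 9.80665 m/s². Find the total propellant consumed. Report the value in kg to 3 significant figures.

total propellant consumed ≈ 3740 kg

v_e = Isp · g₀ = 362 × 9.80665 = 3550.0 m/s.
After the first burn: m = 16400 × exp(−450/3550.0) = 16400 × 0.88094 = 14,447.4 kg.
After the second burn: m = 14,447.4 × exp(−470/3550.0) = 14,447.4 × 0.87600 = 12,655.9 kg.
Total propellant = m₀ − m_final = 16400 − 12,655.9 = 3,744.1 kg.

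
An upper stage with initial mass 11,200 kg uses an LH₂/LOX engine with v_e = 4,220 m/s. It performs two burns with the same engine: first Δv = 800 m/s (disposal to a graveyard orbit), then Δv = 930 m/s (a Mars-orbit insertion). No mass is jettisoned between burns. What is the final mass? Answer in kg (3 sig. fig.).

After the first burn: m = 11200 × exp(−800/4220.0) = 11200 × 0.82731 = 9,265.87 kg.
After the second burn: m = 9,265.87 × exp(−930/4220.0) = 9,265.87 × 0.80221 = 7,433.17 kg.

final mass ≈ 7430 kg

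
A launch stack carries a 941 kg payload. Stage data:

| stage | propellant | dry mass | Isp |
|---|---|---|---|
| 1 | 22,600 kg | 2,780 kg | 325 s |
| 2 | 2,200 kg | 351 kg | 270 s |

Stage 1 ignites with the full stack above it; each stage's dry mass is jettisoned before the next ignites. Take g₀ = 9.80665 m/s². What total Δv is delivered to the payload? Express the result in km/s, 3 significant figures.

Δv ≈ 7.50 km/s

Ignition mass of stage 1 = 22,600+2,780 + 2,200+351 + 941 = 28,872 kg.
Stage 1: m₀ = 28,872 kg, m_f = 28,872 − 22,600 = 6,272 kg; Δv = 325×9.80665×ln(4.603) = 3187.2×1.5268 ≈ 4866 m/s.
Stage 2: m₀ = 3,492 kg, m_f = 3,492 − 2,200 = 1,292 kg; Δv = 270×9.80665×ln(2.703) = 2647.8×0.9943 ≈ 2633 m/s.
Total Δv = 4866 + 2633 = 7499 m/s.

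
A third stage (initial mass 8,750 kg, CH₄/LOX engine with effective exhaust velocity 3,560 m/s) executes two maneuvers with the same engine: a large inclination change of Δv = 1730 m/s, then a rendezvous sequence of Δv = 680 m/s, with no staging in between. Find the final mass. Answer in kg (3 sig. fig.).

final mass ≈ 4450 kg

After the first burn: m = 8750 × exp(−1730/3560.0) = 8750 × 0.61511 = 5,382.21 kg.
After the second burn: m = 5,382.21 × exp(−680/3560.0) = 5,382.21 × 0.82612 = 4,446.35 kg.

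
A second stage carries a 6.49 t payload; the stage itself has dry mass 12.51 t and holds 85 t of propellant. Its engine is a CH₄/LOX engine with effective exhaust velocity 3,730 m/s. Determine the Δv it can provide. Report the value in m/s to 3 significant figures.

Δv ≈ 6340 m/s

m₀ = payload + dry + propellant = 6.49 + 12.51 + 85 = 104 t.
m_f = payload + dry = 6.49 + 12.51 = 19 t.
From the ideal rocket equation, Δv = v_e · ln(m₀/m_f) = 3730.0 × ln(5.474) = 3730.0 × 1.7000 ≈ 6340.8 m/s.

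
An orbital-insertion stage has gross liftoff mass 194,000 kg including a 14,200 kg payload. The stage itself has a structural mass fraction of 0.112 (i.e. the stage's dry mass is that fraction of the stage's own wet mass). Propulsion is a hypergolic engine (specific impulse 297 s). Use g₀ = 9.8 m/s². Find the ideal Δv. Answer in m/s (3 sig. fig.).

Stage wet mass = m₀ − payload = 194,000 − 14,200 = 179,800 kg.
Stage dry mass = ε × stage wet mass = 0.112 × 179,800 = 20,137.6 kg.
Burnout mass m_f = stage dry + payload = 20,137.6 + 14,200 = 34,337.6 kg.
v_e = Isp · g₀ = 297 × 9.8 = 2910.6 m/s.
Using Δv = v_e ln(m₀/m_f): Δv = v_e · ln(194,000/34,337.6) = 2910.6 × ln(5.65) = 2910.6 × 1.7316 ≈ 5040 m/s.

Δv ≈ 5040 m/s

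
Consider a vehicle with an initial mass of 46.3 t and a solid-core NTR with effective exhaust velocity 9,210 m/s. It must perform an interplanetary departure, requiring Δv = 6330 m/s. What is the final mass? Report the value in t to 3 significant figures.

final mass ≈ 23.3 t

From the ideal rocket equation, m₀/m_f = exp(Δv / v_e) = exp(6330 / 9210.0) = exp(0.6873) = 1.9883.
m_f = m₀ / 1.9883 = 46.3 / 1.9883 = 23.2862 t.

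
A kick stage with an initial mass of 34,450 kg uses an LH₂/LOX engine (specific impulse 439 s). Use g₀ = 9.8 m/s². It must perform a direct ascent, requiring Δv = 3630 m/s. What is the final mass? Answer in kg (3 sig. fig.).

v_e = Isp · g₀ = 439 × 9.8 = 4302.2 m/s.
By the Tsiolkovsky rocket equation, m₀/m_f = exp(Δv / v_e) = exp(3630 / 4302.2) = exp(0.8438) = 2.3251.
m_f = m₀ / 2.3251 = 34,450 / 2.3251 = 14,816.6 kg.

final mass ≈ 14800 kg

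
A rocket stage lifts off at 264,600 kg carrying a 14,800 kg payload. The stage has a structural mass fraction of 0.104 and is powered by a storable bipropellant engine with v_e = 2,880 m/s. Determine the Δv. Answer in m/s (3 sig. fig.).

Δv ≈ 5390 m/s

Stage wet mass = m₀ − payload = 264,600 − 14,800 = 249,800 kg.
Stage dry mass = ε × stage wet mass = 0.104 × 249,800 = 25,979.2 kg.
Burnout mass m_f = stage dry + payload = 25,979.2 + 14,800 = 40,779.2 kg.
From the ideal rocket equation, Δv = v_e · ln(264,600/40,779.2) = 2880.0 × ln(6.489) = 2880.0 × 1.8700 ≈ 5386 m/s.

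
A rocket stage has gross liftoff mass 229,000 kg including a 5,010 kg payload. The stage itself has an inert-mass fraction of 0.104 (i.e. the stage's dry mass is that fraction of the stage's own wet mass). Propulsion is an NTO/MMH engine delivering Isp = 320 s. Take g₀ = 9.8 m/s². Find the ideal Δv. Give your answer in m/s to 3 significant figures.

Stage wet mass = m₀ − payload = 229,000 − 5,010 = 223,990 kg.
Stage dry mass = ε × stage wet mass = 0.104 × 223,990 = 23,295 kg.
Burnout mass m_f = stage dry + payload = 23,295 + 5,010 = 28,305 kg.
v_e = Isp · g₀ = 320 × 9.8 = 3136.0 m/s.
Rocket equation: Δv = v_e · ln(229,000/28,305) = 3136.0 × ln(8.09) = 3136.0 × 2.0907 ≈ 6556 m/s.

Δv ≈ 6560 m/s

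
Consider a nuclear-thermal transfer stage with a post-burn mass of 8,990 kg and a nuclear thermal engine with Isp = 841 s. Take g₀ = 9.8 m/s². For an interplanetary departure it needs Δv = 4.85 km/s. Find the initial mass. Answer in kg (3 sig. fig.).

initial mass ≈ 16200 kg

v_e = Isp · g₀ = 841 × 9.8 = 8241.8 m/s.
From the ideal rocket equation, m₀/m_f = exp(Δv / v_e) = exp(4850 / 8241.8) = exp(0.5885) = 1.8012.
m₀ = m_f × 1.8012 = 8,990 × 1.8012 = 16,192.8 kg.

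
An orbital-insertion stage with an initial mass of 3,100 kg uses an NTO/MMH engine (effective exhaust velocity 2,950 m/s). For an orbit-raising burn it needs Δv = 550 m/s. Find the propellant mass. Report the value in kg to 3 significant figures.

propellant mass ≈ 527 kg

m₀/m_f = exp(Δv / v_e) = exp(550 / 2950.0) = exp(0.1864) = 1.2050.
m_f = 3,100 / 1.2050 = 2,572.61 kg, so propellant = m₀ − m_f = 3,100 − 2,572.61 = 527.39 kg.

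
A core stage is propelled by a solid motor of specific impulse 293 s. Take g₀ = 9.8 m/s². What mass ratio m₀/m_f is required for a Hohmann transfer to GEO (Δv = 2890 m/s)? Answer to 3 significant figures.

mass ratio ≈ 2.74

v_e = Isp · g₀ = 293 × 9.8 = 2871.4 m/s.
By the Tsiolkovsky rocket equation, m₀/m_f = exp(Δv / v_e) = exp(2890 / 2871.4) = exp(1.0065) = 2.7359.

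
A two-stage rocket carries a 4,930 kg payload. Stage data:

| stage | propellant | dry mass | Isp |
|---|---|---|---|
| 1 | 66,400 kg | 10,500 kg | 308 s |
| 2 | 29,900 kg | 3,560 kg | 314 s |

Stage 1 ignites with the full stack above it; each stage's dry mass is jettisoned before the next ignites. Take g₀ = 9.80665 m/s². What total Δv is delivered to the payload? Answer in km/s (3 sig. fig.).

Δv ≈ 7.24 km/s

Ignition mass of stage 1 = 66,400+10,500 + 29,900+3,560 + 4,930 = 115,290 kg.
Stage 1: m₀ = 115,290 kg, m_f = 115,290 − 66,400 = 48,890 kg; Δv = 308×9.80665×ln(2.358) = 3020.4×0.8579 ≈ 2591 m/s.
Stage 2: m₀ = 38,390 kg, m_f = 38,390 − 29,900 = 8,490 kg; Δv = 314×9.80665×ln(4.522) = 3079.3×1.5089 ≈ 4646 m/s.
Total Δv = 2591 + 4646 = 7237 m/s.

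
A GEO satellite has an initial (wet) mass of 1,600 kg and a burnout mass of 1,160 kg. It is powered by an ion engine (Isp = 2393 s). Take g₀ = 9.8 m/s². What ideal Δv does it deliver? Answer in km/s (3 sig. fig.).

Δv ≈ 7.54 km/s

v_e = Isp · g₀ = 2393 × 9.8 = 23451.4 m/s.
Δv = v_e · ln(m₀/m_f) = 23451.4 × ln(1.379) = 23451.4 × 0.3216 ≈ 7541.6 m/s.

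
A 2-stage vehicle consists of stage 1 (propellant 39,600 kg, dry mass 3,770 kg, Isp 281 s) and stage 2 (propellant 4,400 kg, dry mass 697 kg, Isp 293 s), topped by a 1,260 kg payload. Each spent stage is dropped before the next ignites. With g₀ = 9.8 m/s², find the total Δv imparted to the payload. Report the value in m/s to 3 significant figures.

Ignition mass of stage 1 = 39,600+3,770 + 4,400+697 + 1,260 = 49,727 kg.
Stage 1: m₀ = 49,727 kg, m_f = 49,727 − 39,600 = 10,127 kg; Δv = 281×9.8×ln(4.91) = 2753.8×1.5913 ≈ 4382 m/s.
Stage 2: m₀ = 6,357 kg, m_f = 6,357 − 4,400 = 1,957 kg; Δv = 293×9.8×ln(3.248) = 2871.4×1.1781 ≈ 3383 m/s.
Total Δv = 4382 + 3383 = 7765 m/s.

Δv ≈ 7770 m/s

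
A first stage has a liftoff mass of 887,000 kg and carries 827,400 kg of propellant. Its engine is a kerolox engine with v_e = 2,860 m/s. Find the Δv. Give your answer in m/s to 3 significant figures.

Δv ≈ 7720 m/s

m_f = m₀ − m_prop = 887,000 − 827,400 = 59,600 kg.
Δv = v_e · ln(m₀/m_f) = 2860.0 × ln(14.88) = 2860.0 × 2.7002 ≈ 7722.5 m/s.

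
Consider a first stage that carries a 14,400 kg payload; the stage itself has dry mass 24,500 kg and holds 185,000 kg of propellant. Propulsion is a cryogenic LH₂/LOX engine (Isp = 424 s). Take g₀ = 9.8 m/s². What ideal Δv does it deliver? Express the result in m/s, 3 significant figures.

Δv ≈ 7270 m/s

v_e = Isp · g₀ = 424 × 9.8 = 4155.2 m/s.
m₀ = payload + dry + propellant = 14,400 + 24,500 + 185,000 = 223,900 kg.
m_f = payload + dry = 14,400 + 24,500 = 38,900 kg.
Rocket equation: Δv = v_e · ln(m₀/m_f) = 4155.2 × ln(5.756) = 4155.2 × 1.7502 ≈ 7272.5 m/s.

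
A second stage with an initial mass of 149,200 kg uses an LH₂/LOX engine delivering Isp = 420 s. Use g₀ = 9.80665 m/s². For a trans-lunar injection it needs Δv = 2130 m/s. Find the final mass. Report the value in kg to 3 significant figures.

final mass ≈ 89000 kg

v_e = Isp · g₀ = 420 × 9.80665 = 4118.8 m/s.
Using Δv = v_e ln(m₀/m_f): m₀/m_f = exp(Δv / v_e) = exp(2130 / 4118.8) = exp(0.5171) = 1.6772.
m_f = m₀ / 1.6772 = 149,200 / 1.6772 = 88,957.8 kg.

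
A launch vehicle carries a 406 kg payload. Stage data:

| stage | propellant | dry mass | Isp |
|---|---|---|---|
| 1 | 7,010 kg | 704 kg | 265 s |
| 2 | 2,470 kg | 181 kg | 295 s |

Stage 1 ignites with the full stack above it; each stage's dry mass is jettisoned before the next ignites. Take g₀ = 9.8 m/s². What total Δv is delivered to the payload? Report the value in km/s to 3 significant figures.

Δv ≈ 7.50 km/s

Ignition mass of stage 1 = 7,010+704 + 2,470+181 + 406 = 10,771 kg.
Stage 1: m₀ = 10,771 kg, m_f = 10,771 − 7,010 = 3,761 kg; Δv = 265×9.8×ln(2.864) = 2597.0×1.0522 ≈ 2732 m/s.
Stage 2: m₀ = 3,057 kg, m_f = 3,057 − 2,470 = 587 kg; Δv = 295×9.8×ln(5.208) = 2891.0×1.6502 ≈ 4771 m/s.
Total Δv = 2732 + 4771 = 7503 m/s.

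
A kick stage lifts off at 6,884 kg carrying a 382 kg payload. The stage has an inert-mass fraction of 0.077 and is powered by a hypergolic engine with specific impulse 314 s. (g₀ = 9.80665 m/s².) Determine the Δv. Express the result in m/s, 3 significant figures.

Δv ≈ 6320 m/s

Stage wet mass = m₀ − payload = 6,884 − 382 = 6,502 kg.
Stage dry mass = ε × stage wet mass = 0.077 × 6,502 = 500.654 kg.
Burnout mass m_f = stage dry + payload = 500.654 + 382 = 882.654 kg.
v_e = Isp · g₀ = 314 × 9.80665 = 3079.3 m/s.
Rocket equation: Δv = v_e · ln(6,884/882.654) = 3079.3 × ln(7.799) = 3079.3 × 2.0540 ≈ 6325 m/s.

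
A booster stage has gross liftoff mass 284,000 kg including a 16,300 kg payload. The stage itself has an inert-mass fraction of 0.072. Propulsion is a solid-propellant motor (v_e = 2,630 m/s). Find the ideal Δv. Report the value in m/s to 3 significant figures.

Stage wet mass = m₀ − payload = 284,000 − 16,300 = 267,700 kg.
Stage dry mass = ε × stage wet mass = 0.072 × 267,700 = 19,274.4 kg.
Burnout mass m_f = stage dry + payload = 19,274.4 + 16,300 = 35,574.4 kg.
Δv = v_e · ln(284,000/35,574.4) = 2630.0 × ln(7.983) = 2630.0 × 2.0773 ≈ 5463 m/s.

Δv ≈ 5460 m/s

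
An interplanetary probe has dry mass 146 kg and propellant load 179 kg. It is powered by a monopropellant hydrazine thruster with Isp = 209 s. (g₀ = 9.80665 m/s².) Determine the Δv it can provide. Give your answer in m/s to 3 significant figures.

Δv ≈ 1640 m/s

v_e = Isp · g₀ = 209 × 9.80665 = 2049.6 m/s.
m₀ = m_dry + m_prop = 146 + 179 = 325 kg.
Rocket equation: Δv = v_e · ln(m₀/m_f) = 2049.6 × ln(2.226) = 2049.6 × 0.8002 ≈ 1640.1 m/s.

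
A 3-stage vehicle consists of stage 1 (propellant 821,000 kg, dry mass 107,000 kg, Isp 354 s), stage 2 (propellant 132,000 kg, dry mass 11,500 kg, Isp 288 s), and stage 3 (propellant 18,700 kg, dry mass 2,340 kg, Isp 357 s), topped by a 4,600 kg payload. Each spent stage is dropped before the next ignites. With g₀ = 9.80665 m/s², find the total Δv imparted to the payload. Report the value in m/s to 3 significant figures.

Δv ≈ 13600 m/s

Ignition mass of stage 1 = 821,000+107,000 + 132,000+11,500 + 18,700+2,340 + 4,600 = 1,097,140 kg.
Stage 1: m₀ = 1,097,140 kg, m_f = 1,097,140 − 821,000 = 276,140 kg; Δv = 354×9.80665×ln(3.973) = 3471.6×1.3796 ≈ 4789 m/s.
Stage 2: m₀ = 169,140 kg, m_f = 169,140 − 132,000 = 37,140 kg; Δv = 288×9.80665×ln(4.554) = 2824.3×1.5160 ≈ 4282 m/s.
Stage 3: m₀ = 25,640 kg, m_f = 25,640 − 18,700 = 6,940 kg; Δv = 357×9.80665×ln(3.695) = 3501.0×1.3069 ≈ 4575 m/s.
Total Δv = 4789 + 4282 + 4575 = 13646 m/s.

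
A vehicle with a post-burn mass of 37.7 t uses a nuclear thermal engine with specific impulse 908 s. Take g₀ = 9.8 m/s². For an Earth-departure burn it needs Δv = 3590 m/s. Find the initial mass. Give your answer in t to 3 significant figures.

initial mass ≈ 56.4 t

v_e = Isp · g₀ = 908 × 9.8 = 8898.4 m/s.
By the Tsiolkovsky rocket equation, m₀/m_f = exp(Δv / v_e) = exp(3590 / 8898.4) = exp(0.4034) = 1.4970.
m₀ = m_f × 1.4970 = 37.7 × 1.4970 = 56.4369 t.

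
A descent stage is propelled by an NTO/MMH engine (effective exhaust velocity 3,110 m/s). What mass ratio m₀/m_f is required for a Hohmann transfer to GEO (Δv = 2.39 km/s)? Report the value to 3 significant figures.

mass ratio ≈ 2.16

From the ideal rocket equation, m₀/m_f = exp(Δv / v_e) = exp(2390 / 3110.0) = exp(0.7685) = 2.1565.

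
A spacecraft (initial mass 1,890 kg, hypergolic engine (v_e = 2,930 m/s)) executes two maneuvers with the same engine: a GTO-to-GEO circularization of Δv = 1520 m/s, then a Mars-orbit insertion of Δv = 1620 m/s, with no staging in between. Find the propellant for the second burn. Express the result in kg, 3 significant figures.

propellant for the second burn ≈ 478 kg

After the first burn: m = 1890 × exp(−1520/2930.0) = 1890 × 0.59525 = 1,125.02 kg.
After the second burn: m = 1,125.02 × exp(−1620/2930.0) = 1,125.02 × 0.57528 = 647.202 kg.
Second-burn propellant = 1,125.02 − 647.202 = 477.818 kg.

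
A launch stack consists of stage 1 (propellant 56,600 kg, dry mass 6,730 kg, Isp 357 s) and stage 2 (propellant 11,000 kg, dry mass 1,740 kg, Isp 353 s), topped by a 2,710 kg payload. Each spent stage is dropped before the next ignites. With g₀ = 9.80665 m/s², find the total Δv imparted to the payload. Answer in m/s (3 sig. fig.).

Δv ≈ 8750 m/s

Ignition mass of stage 1 = 56,600+6,730 + 11,000+1,740 + 2,710 = 78,780 kg.
Stage 1: m₀ = 78,780 kg, m_f = 78,780 − 56,600 = 22,180 kg; Δv = 357×9.80665×ln(3.552) = 3501.0×1.2675 ≈ 4437 m/s.
Stage 2: m₀ = 15,450 kg, m_f = 15,450 − 11,000 = 4,450 kg; Δv = 353×9.80665×ln(3.472) = 3461.7×1.2447 ≈ 4309 m/s.
Total Δv = 4437 + 4309 = 8746 m/s.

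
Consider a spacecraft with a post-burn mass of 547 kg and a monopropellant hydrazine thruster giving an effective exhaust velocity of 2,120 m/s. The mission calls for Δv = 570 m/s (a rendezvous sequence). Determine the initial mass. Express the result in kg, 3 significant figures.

m₀/m_f = exp(Δv / v_e) = exp(570 / 2120.0) = exp(0.2689) = 1.3085.
m₀ = m_f × 1.3085 = 547 × 1.3085 = 715.75 kg.

initial mass ≈ 716 kg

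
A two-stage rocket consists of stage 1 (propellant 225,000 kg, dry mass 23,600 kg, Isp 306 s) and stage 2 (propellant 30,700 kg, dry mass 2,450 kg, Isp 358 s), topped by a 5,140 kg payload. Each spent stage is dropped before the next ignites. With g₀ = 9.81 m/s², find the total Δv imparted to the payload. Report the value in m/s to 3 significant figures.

Ignition mass of stage 1 = 225,000+23,600 + 30,700+2,450 + 5,140 = 286,890 kg.
Stage 1: m₀ = 286,890 kg, m_f = 286,890 − 225,000 = 61,890 kg; Δv = 306×9.81×ln(4.635) = 3001.9×1.5337 ≈ 4604 m/s.
Stage 2: m₀ = 38,290 kg, m_f = 38,290 − 30,700 = 7,590 kg; Δv = 358×9.81×ln(5.045) = 3512.0×1.6184 ≈ 5684 m/s.
Total Δv = 4604 + 5684 = 10288 m/s.

Δv ≈ 10300 m/s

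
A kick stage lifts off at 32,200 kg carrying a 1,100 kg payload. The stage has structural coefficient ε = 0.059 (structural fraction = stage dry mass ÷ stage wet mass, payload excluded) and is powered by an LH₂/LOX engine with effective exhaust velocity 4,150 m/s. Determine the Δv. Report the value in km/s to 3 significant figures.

Stage wet mass = m₀ − payload = 32,200 − 1,100 = 31,100 kg.
Stage dry mass = ε × stage wet mass = 0.059 × 31,100 = 1,834.9 kg.
Burnout mass m_f = stage dry + payload = 1,834.9 + 1,100 = 2,934.9 kg.
Using Δv = v_e ln(m₀/m_f): Δv = v_e · ln(32,200/2,934.9) = 4150.0 × ln(10.97) = 4150.0 × 2.3953 ≈ 9940 m/s.

Δv ≈ 9.94 km/s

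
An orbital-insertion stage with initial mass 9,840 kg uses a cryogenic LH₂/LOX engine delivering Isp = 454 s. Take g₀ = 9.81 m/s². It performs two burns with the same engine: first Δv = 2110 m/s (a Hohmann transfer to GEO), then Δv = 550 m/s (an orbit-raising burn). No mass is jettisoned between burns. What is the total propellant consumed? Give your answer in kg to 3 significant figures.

v_e = Isp · g₀ = 454 × 9.81 = 4453.7 m/s.
After the first burn: m = 9840 × exp(−2110/4453.7) = 9840 × 0.62266 = 6,126.97 kg.
After the second burn: m = 6,126.97 × exp(−550/4453.7) = 6,126.97 × 0.88383 = 5,415.2 kg.
Total propellant = m₀ − m_final = 9840 − 5,415.2 = 4,424.8 kg.

total propellant consumed ≈ 4420 kg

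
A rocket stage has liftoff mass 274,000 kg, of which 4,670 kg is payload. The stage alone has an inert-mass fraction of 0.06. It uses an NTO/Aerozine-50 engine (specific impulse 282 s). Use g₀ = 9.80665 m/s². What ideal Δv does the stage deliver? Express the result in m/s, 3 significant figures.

Stage wet mass = m₀ − payload = 274,000 − 4,670 = 269,330 kg.
Stage dry mass = ε × stage wet mass = 0.06 × 269,330 = 16,159.8 kg.
Burnout mass m_f = stage dry + payload = 16,159.8 + 4,670 = 20,829.8 kg.
v_e = Isp · g₀ = 282 × 9.80665 = 2765.5 m/s.
Using Δv = v_e ln(m₀/m_f): Δv = v_e · ln(274,000/20,829.8) = 2765.5 × ln(13.15) = 2765.5 × 2.5767 ≈ 7126 m/s.

Δv ≈ 7130 m/s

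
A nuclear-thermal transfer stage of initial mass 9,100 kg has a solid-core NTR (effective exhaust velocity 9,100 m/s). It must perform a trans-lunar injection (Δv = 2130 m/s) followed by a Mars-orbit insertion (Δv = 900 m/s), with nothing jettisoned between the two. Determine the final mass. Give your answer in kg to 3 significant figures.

final mass ≈ 6520 kg

After the first burn: m = 9100 × exp(−2130/9100.0) = 9100 × 0.79131 = 7,200.92 kg.
After the second burn: m = 7,200.92 × exp(−900/9100.0) = 7,200.92 × 0.90583 = 6,522.81 kg.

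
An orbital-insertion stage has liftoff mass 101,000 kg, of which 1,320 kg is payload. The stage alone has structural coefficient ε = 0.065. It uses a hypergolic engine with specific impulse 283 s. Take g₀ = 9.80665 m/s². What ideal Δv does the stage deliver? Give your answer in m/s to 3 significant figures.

Δv ≈ 7110 m/s

Stage wet mass = m₀ − payload = 101,000 − 1,320 = 99,680 kg.
Stage dry mass = ε × stage wet mass = 0.065 × 99,680 = 6,479.2 kg.
Burnout mass m_f = stage dry + payload = 6,479.2 + 1,320 = 7,799.2 kg.
v_e = Isp · g₀ = 283 × 9.80665 = 2775.3 m/s.
From the ideal rocket equation, Δv = v_e · ln(101,000/7,799.2) = 2775.3 × ln(12.95) = 2775.3 × 2.5611 ≈ 7108 m/s.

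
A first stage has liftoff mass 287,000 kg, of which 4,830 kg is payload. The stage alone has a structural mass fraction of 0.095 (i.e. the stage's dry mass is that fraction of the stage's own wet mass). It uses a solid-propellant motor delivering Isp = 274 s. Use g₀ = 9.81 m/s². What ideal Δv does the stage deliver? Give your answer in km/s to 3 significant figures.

Δv ≈ 5.93 km/s

Stage wet mass = m₀ − payload = 287,000 − 4,830 = 282,170 kg.
Stage dry mass = ε × stage wet mass = 0.095 × 282,170 = 26,806.2 kg.
Burnout mass m_f = stage dry + payload = 26,806.2 + 4,830 = 31,636.2 kg.
v_e = Isp · g₀ = 274 × 9.81 = 2687.9 m/s.
By the Tsiolkovsky rocket equation, Δv = v_e · ln(287,000/31,636.2) = 2687.9 × ln(9.072) = 2687.9 × 2.2052 ≈ 5927 m/s.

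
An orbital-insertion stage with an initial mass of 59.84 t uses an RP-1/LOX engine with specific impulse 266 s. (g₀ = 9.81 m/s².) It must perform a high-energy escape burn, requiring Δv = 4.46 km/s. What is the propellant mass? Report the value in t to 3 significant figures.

v_e = Isp · g₀ = 266 × 9.81 = 2609.5 m/s.
m₀/m_f = exp(Δv / v_e) = exp(4460 / 2609.5) = exp(1.7092) = 5.5244.
m_f = 59.84 / 5.5244 = 10.8319 t, so propellant = m₀ − m_f = 59.84 − 10.8319 = 49.0081 t.

propellant mass ≈ 49.0 t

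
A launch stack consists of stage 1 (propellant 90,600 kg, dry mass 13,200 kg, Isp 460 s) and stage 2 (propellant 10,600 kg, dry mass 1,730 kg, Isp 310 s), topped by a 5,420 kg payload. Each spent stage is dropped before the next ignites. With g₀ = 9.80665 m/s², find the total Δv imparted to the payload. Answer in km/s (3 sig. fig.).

Ignition mass of stage 1 = 90,600+13,200 + 10,600+1,730 + 5,420 = 121,550 kg.
Stage 1: m₀ = 121,550 kg, m_f = 121,550 − 90,600 = 30,950 kg; Δv = 460×9.80665×ln(3.927) = 4511.1×1.3680 ≈ 6171 m/s.
Stage 2: m₀ = 17,750 kg, m_f = 17,750 − 10,600 = 7,150 kg; Δv = 310×9.80665×ln(2.483) = 3040.1×0.9093 ≈ 2764 m/s.
Total Δv = 6171 + 2764 = 8935 m/s.

Δv ≈ 8.94 km/s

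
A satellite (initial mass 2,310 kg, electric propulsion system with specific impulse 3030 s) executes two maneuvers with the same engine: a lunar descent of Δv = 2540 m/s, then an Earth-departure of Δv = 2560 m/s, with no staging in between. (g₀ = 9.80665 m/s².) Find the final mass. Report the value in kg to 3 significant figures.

v_e = Isp · g₀ = 3030 × 9.80665 = 29714.1 m/s.
After the first burn: m = 2310 × exp(−2540/29714.1) = 2310 × 0.91807 = 2,120.74 kg.
After the second burn: m = 2,120.74 × exp(−2560/29714.1) = 2,120.74 × 0.91745 = 1,945.67 kg.

final mass ≈ 1950 kg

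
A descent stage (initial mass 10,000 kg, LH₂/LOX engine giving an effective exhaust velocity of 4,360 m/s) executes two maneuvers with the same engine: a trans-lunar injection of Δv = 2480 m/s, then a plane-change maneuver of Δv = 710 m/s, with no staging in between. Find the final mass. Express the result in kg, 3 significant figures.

After the first burn: m = 10000 × exp(−2480/4360.0) = 10000 × 0.56620 = 5,662 kg.
After the second burn: m = 5,662 × exp(−710/4360.0) = 5,662 × 0.84972 = 4,811.11 kg.

final mass ≈ 4810 kg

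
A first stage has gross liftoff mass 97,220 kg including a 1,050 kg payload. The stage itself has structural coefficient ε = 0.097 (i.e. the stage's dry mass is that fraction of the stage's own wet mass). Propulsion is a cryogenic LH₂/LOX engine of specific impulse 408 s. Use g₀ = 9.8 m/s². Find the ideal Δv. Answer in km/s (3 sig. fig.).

Stage wet mass = m₀ − payload = 97,220 − 1,050 = 96,170 kg.
Stage dry mass = ε × stage wet mass = 0.097 × 96,170 = 9,328.49 kg.
Burnout mass m_f = stage dry + payload = 9,328.49 + 1,050 = 10,378.49 kg.
v_e = Isp · g₀ = 408 × 9.8 = 3998.4 m/s.
Δv = v_e · ln(97,220/10,378.49) = 3998.4 × ln(9.367) = 3998.4 × 2.2372 ≈ 8945 m/s.

Δv ≈ 8.95 km/s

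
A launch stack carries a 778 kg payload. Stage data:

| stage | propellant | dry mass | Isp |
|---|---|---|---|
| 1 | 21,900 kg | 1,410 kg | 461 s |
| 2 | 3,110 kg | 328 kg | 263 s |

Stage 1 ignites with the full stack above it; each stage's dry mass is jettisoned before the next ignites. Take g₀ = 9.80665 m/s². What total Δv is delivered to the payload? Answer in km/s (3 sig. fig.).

Δv ≈ 10.6 km/s

Ignition mass of stage 1 = 21,900+1,410 + 3,110+328 + 778 = 27,526 kg.
Stage 1: m₀ = 27,526 kg, m_f = 27,526 − 21,900 = 5,626 kg; Δv = 461×9.80665×ln(4.893) = 4520.9×1.5877 ≈ 7178 m/s.
Stage 2: m₀ = 4,216 kg, m_f = 4,216 − 3,110 = 1,106 kg; Δv = 263×9.80665×ln(3.812) = 2579.1×1.3381 ≈ 3451 m/s.
Total Δv = 7178 + 3451 = 10629 m/s.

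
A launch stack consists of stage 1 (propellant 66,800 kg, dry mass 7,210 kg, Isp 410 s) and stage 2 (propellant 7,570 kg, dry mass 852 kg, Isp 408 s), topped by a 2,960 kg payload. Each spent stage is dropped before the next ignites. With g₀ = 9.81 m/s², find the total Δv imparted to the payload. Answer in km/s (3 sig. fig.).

Ignition mass of stage 1 = 66,800+7,210 + 7,570+852 + 2,960 = 85,392 kg.
Stage 1: m₀ = 85,392 kg, m_f = 85,392 − 66,800 = 18,592 kg; Δv = 410×9.81×ln(4.593) = 4022.1×1.5245 ≈ 6132 m/s.
Stage 2: m₀ = 11,382 kg, m_f = 11,382 − 7,570 = 3,812 kg; Δv = 408×9.81×ln(2.986) = 4002.5×1.0939 ≈ 4378 m/s.
Total Δv = 6132 + 4378 = 10510 m/s.

Δv ≈ 10.5 km/s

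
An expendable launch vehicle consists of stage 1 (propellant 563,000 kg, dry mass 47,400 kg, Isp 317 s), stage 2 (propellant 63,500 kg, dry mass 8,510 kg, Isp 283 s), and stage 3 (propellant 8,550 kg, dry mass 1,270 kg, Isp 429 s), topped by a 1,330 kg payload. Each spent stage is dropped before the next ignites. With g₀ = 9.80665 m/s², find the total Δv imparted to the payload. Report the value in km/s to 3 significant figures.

Δv ≈ 15.3 km/s

Ignition mass of stage 1 = 563,000+47,400 + 63,500+8,510 + 8,550+1,270 + 1,330 = 693,560 kg.
Stage 1: m₀ = 693,560 kg, m_f = 693,560 − 563,000 = 130,560 kg; Δv = 317×9.80665×ln(5.312) = 3108.7×1.6700 ≈ 5192 m/s.
Stage 2: m₀ = 83,160 kg, m_f = 83,160 − 63,500 = 19,660 kg; Δv = 283×9.80665×ln(4.23) = 2775.3×1.4422 ≈ 4002 m/s.
Stage 3: m₀ = 11,150 kg, m_f = 11,150 − 8,550 = 2,600 kg; Δv = 429×9.80665×ln(4.288) = 4207.1×1.4559 ≈ 6125 m/s.
Total Δv = 5192 + 4002 + 6125 = 15319 m/s.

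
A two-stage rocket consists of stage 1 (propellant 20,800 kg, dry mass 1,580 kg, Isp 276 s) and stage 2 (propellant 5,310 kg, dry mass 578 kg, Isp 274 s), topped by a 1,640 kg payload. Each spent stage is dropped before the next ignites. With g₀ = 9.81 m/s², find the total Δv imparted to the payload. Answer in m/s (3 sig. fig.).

Ignition mass of stage 1 = 20,800+1,580 + 5,310+578 + 1,640 = 29,908 kg.
Stage 1: m₀ = 29,908 kg, m_f = 29,908 − 20,800 = 9,108 kg; Δv = 276×9.81×ln(3.284) = 2707.6×1.1890 ≈ 3219 m/s.
Stage 2: m₀ = 7,528 kg, m_f = 7,528 − 5,310 = 2,218 kg; Δv = 274×9.81×ln(3.394) = 2687.9×1.2220 ≈ 3285 m/s.
Total Δv = 3219 + 3285 = 6504 m/s.

Δv ≈ 6500 m/s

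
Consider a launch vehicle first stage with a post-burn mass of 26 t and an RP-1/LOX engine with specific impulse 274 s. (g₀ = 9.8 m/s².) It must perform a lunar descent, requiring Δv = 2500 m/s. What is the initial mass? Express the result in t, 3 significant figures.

initial mass ≈ 66.0 t

v_e = Isp · g₀ = 274 × 9.8 = 2685.2 m/s.
m₀/m_f = exp(Δv / v_e) = exp(2500 / 2685.2) = exp(0.9310) = 2.5371.
m₀ = m_f × 2.5371 = 26 × 2.5371 = 65.9646 t.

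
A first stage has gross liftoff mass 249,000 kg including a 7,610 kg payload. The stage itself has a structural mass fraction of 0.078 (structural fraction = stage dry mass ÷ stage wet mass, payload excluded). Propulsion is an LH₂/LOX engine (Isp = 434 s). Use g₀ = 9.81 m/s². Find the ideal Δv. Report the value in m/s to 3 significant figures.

Stage wet mass = m₀ − payload = 249,000 − 7,610 = 241,390 kg.
Stage dry mass = ε × stage wet mass = 0.078 × 241,390 = 18,828.4 kg.
Burnout mass m_f = stage dry + payload = 18,828.4 + 7,610 = 26,438.4 kg.
v_e = Isp · g₀ = 434 × 9.81 = 4257.5 m/s.
Δv = v_e · ln(249,000/26,438.4) = 4257.5 × ln(9.418) = 4257.5 × 2.2426 ≈ 9548 m/s.

Δv ≈ 9550 m/s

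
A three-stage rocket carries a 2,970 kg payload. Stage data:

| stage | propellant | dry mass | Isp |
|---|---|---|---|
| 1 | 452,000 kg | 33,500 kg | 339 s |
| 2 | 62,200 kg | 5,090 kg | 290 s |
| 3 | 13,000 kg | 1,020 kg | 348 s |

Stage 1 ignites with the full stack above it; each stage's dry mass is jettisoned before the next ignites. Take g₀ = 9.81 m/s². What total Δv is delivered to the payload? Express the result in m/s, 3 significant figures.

Ignition mass of stage 1 = 452,000+33,500 + 62,200+5,090 + 13,000+1,020 + 2,970 = 569,780 kg.
Stage 1: m₀ = 569,780 kg, m_f = 569,780 − 452,000 = 117,780 kg; Δv = 339×9.81×ln(4.838) = 3325.6×1.5764 ≈ 5243 m/s.
Stage 2: m₀ = 84,280 kg, m_f = 84,280 − 62,200 = 22,080 kg; Δv = 290×9.81×ln(3.817) = 2844.9×1.3395 ≈ 3811 m/s.
Stage 3: m₀ = 16,990 kg, m_f = 16,990 − 13,000 = 3,990 kg; Δv = 348×9.81×ln(4.258) = 3413.9×1.4488 ≈ 4946 m/s.
Total Δv = 5243 + 3811 + 4946 = 14000 m/s.

Δv ≈ 14000 m/s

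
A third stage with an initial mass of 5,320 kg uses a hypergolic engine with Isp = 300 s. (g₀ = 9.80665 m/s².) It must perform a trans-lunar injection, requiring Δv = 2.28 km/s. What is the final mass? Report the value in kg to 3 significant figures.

final mass ≈ 2450 kg

v_e = Isp · g₀ = 300 × 9.80665 = 2942.0 m/s.
By the Tsiolkovsky rocket equation, m₀/m_f = exp(Δv / v_e) = exp(2280 / 2942.0) = exp(0.7750) = 2.1706.
m_f = m₀ / 2.1706 = 5,320 / 2.1706 = 2,450.94 kg.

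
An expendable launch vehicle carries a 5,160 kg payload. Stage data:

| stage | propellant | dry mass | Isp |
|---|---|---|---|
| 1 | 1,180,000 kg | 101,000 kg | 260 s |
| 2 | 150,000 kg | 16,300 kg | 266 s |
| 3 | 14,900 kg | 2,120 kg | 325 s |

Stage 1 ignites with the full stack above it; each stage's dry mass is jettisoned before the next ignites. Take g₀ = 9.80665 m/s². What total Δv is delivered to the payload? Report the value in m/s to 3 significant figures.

Ignition mass of stage 1 = 1,180,000+101,000 + 150,000+16,300 + 14,900+2,120 + 5,160 = 1,469,480 kg.
Stage 1: m₀ = 1,469,480 kg, m_f = 1,469,480 − 1,180,000 = 289,480 kg; Δv = 260×9.80665×ln(5.076) = 2549.7×1.6246 ≈ 4142 m/s.
Stage 2: m₀ = 188,480 kg, m_f = 188,480 − 150,000 = 38,480 kg; Δv = 266×9.80665×ln(4.898) = 2608.6×1.5889 ≈ 4145 m/s.
Stage 3: m₀ = 22,180 kg, m_f = 22,180 − 14,900 = 7,280 kg; Δv = 325×9.80665×ln(3.047) = 3187.2×1.1141 ≈ 3551 m/s.
Total Δv = 4142 + 4145 + 3551 = 11838 m/s.

Δv ≈ 11800 m/s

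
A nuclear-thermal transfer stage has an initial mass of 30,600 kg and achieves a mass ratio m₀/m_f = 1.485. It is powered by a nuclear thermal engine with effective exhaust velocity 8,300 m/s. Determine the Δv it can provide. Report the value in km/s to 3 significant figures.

Δv ≈ 3.28 km/s

By the Tsiolkovsky rocket equation, Δv = v_e · ln(1.485) = 8300.0 × 0.3954 ≈ 3281.9 m/s.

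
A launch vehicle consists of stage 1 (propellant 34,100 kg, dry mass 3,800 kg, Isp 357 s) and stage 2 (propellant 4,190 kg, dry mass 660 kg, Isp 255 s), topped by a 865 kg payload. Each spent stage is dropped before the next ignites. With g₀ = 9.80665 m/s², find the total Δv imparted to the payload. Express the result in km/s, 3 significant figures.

Ignition mass of stage 1 = 34,100+3,800 + 4,190+660 + 865 = 43,615 kg.
Stage 1: m₀ = 43,615 kg, m_f = 43,615 − 34,100 = 9,515 kg; Δv = 357×9.80665×ln(4.584) = 3501.0×1.5225 ≈ 5330 m/s.
Stage 2: m₀ = 5,715 kg, m_f = 5,715 − 4,190 = 1,525 kg; Δv = 255×9.80665×ln(3.748) = 2500.7×1.3211 ≈ 3304 m/s.
Total Δv = 5330 + 3304 = 8634 m/s.

Δv ≈ 8.63 km/s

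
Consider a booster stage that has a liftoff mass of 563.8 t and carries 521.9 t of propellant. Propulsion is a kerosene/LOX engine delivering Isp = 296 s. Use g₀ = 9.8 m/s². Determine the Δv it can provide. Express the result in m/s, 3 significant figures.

v_e = Isp · g₀ = 296 × 9.8 = 2900.8 m/s.
m_f = m₀ − m_prop = 563.8 − 521.9 = 41.9 t.
Δv = v_e · ln(m₀/m_f) = 2900.8 × ln(13.46) = 2900.8 × 2.5994 ≈ 7540.4 m/s.

Δv ≈ 7540 m/s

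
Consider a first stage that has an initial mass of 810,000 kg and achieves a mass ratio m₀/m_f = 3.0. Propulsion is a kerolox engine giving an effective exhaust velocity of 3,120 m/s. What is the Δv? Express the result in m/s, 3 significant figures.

Δv ≈ 3430 m/s

Using Δv = v_e ln(m₀/m_f): Δv = v_e · ln(3.0) = 3120.0 × 1.0986 ≈ 3427.7 m/s.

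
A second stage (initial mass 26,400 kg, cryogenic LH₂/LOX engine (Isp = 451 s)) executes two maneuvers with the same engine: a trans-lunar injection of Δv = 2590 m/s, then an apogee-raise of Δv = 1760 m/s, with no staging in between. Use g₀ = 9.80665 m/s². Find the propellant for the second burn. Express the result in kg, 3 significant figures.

propellant for the second burn ≈ 4830 kg

v_e = Isp · g₀ = 451 × 9.80665 = 4422.8 m/s.
After the first burn: m = 26400 × exp(−2590/4422.8) = 26400 × 0.55677 = 14,698.7 kg.
After the second burn: m = 14,698.7 × exp(−1760/4422.8) = 14,698.7 × 0.67170 = 9,873.12 kg.
Second-burn propellant = 14,698.7 − 9,873.12 = 4,825.58 kg.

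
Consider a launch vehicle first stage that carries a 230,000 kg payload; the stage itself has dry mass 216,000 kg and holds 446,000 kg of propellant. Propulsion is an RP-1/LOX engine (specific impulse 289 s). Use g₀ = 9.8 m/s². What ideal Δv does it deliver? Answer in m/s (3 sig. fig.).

Δv ≈ 1960 m/s

v_e = Isp · g₀ = 289 × 9.8 = 2832.2 m/s.
m₀ = payload + dry + propellant = 230,000 + 216,000 + 446,000 = 892,000 kg.
m_f = payload + dry = 230,000 + 216,000 = 446,000 kg.
Rocket equation: Δv = v_e · ln(m₀/m_f) = 2832.2 × ln(2) = 2832.2 × 0.6931 ≈ 1963.1 m/s.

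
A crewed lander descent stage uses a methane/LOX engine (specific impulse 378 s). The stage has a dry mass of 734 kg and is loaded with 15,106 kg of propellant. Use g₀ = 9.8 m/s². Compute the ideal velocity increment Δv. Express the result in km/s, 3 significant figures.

Δv ≈ 11.4 km/s

v_e = Isp · g₀ = 378 × 9.8 = 3704.4 m/s.
m₀ = m_dry + m_prop = 734 + 15,106 = 15,840 kg.
Δv = v_e · ln(m₀/m_f) = 3704.4 × ln(21.58) = 3704.4 × 3.0718 ≈ 11379.1 m/s.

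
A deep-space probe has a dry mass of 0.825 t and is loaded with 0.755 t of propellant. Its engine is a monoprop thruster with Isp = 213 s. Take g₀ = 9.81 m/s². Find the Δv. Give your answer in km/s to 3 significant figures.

v_e = Isp · g₀ = 213 × 9.81 = 2089.5 m/s.
m₀ = m_dry + m_prop = 0.825 + 0.755 = 1.58 t.
Δv = v_e · ln(m₀/m_f) = 2089.5 × ln(1.915) = 2089.5 × 0.6498 ≈ 1357.8 m/s.

Δv ≈ 1.36 km/s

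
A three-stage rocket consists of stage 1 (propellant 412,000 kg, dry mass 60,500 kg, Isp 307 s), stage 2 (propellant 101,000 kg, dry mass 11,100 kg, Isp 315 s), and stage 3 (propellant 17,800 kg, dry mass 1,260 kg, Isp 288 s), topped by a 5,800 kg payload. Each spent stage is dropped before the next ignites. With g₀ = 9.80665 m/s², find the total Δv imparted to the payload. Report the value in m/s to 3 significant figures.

Δv ≈ 11100 m/s

Ignition mass of stage 1 = 412,000+60,500 + 101,000+11,100 + 17,800+1,260 + 5,800 = 609,460 kg.
Stage 1: m₀ = 609,460 kg, m_f = 609,460 − 412,000 = 197,460 kg; Δv = 307×9.80665×ln(3.086) = 3010.6×1.1270 ≈ 3393 m/s.
Stage 2: m₀ = 136,960 kg, m_f = 136,960 − 101,000 = 35,960 kg; Δv = 315×9.80665×ln(3.809) = 3089.1×1.3373 ≈ 4131 m/s.
Stage 3: m₀ = 24,860 kg, m_f = 24,860 − 17,800 = 7,060 kg; Δv = 288×9.80665×ln(3.521) = 2824.3×1.2588 ≈ 3555 m/s.
Total Δv = 3393 + 4131 + 3555 = 11079 m/s.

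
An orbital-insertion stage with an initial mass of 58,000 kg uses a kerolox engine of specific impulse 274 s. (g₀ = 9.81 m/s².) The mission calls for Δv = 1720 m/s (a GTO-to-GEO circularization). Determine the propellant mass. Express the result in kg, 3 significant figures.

v_e = Isp · g₀ = 274 × 9.81 = 2687.9 m/s.
Using Δv = v_e ln(m₀/m_f): m₀/m_f = exp(Δv / v_e) = exp(1720 / 2687.9) = exp(0.6399) = 1.8963.
m_f = 58,000 / 1.8963 = 30,585.9 kg, so propellant = m₀ − m_f = 58,000 − 30,585.9 = 27,414.1 kg.

propellant mass ≈ 27400 kg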